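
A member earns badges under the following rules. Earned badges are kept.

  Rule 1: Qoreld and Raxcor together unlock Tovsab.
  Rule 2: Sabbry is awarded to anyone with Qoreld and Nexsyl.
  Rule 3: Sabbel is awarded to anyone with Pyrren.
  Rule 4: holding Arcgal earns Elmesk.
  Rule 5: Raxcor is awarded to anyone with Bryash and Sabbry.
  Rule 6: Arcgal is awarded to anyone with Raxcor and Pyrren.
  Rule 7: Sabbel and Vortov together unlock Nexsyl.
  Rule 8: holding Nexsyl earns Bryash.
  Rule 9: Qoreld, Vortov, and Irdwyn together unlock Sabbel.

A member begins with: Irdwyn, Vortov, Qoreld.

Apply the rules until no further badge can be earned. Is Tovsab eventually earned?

With Qoreld, Vortov, and Irdwyn, Sabbel is earned (Rule 9).
With Sabbel and Vortov, Nexsyl is earned (Rule 7).
With Nexsyl, Bryash is earned (Rule 8).
With Qoreld and Nexsyl, Sabbry is earned (Rule 2).
With Bryash and Sabbry, Raxcor is earned (Rule 5).
With Qoreld and Raxcor, Tovsab is earned (Rule 1).

Yes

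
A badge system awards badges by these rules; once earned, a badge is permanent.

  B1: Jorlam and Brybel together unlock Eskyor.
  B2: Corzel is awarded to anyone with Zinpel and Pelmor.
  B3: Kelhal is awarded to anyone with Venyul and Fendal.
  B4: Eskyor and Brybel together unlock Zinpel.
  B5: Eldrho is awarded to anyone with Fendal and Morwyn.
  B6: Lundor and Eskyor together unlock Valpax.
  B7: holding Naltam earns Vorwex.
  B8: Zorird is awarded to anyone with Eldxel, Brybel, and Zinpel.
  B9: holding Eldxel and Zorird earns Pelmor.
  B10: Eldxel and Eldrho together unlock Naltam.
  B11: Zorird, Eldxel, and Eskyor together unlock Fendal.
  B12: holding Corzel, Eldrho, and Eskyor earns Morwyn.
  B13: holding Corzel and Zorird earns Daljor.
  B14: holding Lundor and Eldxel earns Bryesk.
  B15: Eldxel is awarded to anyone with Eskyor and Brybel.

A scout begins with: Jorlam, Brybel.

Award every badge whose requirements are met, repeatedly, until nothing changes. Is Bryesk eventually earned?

Bryesk would need Lundor and Eldxel (B14), but Lundor is never earned.

No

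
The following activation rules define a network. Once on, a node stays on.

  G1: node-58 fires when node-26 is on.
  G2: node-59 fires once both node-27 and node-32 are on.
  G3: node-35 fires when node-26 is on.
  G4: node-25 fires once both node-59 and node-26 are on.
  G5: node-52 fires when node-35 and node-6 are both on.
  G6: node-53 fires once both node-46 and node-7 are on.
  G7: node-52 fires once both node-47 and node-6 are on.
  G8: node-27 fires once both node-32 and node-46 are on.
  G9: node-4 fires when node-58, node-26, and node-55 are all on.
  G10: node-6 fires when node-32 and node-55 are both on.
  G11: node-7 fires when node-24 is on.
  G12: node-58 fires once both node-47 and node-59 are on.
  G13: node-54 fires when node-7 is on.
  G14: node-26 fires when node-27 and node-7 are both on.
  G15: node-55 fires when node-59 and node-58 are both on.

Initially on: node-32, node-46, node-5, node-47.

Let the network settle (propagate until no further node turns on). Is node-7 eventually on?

node-7 would need node-24 (G11), but node-24 never turns on.

No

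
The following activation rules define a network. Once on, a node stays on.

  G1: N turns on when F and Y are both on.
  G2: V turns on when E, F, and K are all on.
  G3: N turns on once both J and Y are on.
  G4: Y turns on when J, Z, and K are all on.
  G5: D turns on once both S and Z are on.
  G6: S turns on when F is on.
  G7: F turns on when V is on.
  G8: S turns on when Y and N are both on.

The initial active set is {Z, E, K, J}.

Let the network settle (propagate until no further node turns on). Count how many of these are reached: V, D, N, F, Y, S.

G4: J, Z, and K on → Y on.
G3: J and Y on → N on.
Y and N are on, so S turns on (G8).
G5: S and Z on → D on.
V would need E, F, and K (G2), but F never turns on.
D: reached.
N: reached.
F would need V (G7), but V never turns on.
Y: reached.
S: reached.
Reached: D, N, Y, and S — 4 of the 6.

4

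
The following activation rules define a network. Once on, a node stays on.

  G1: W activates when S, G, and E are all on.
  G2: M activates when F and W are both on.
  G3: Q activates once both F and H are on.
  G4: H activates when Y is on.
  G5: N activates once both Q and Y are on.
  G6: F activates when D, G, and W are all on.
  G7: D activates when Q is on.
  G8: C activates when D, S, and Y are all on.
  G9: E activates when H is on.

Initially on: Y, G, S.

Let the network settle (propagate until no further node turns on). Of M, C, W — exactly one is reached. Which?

W

G4: Y on → H on.
H is on, so E activates (G9).
G1: S, G, and E on → W on.
M would need F and W (G2), but F never turns on. C would need D, S, and Y (G8), but D never turns on.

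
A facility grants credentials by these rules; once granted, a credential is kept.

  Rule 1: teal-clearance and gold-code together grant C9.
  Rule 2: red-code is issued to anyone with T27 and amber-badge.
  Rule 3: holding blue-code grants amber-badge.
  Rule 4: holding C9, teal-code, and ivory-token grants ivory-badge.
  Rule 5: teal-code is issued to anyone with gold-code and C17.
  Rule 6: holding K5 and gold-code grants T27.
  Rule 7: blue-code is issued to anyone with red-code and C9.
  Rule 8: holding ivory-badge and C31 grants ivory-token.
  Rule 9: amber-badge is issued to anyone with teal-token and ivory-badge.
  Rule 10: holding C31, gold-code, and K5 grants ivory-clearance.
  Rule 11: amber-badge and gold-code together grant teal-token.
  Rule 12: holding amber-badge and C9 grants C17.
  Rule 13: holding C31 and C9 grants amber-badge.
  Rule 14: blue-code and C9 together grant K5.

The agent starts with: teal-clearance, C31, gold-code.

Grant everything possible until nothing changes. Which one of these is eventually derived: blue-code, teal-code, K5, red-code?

teal-code

Holding teal-clearance and gold-code grants C9 (Rule 1).
Holding C31 and C9 grants amber-badge (Rule 13).
Holding amber-badge and C9 grants C17 (Rule 12).
Holding gold-code and C17 grants teal-code (Rule 5).
red-code would need T27 and amber-badge (Rule 2), but T27 is never granted. blue-code would need red-code and C9 (Rule 7), but red-code is never granted. K5 would need blue-code and C9 (Rule 14), but blue-code is never granted.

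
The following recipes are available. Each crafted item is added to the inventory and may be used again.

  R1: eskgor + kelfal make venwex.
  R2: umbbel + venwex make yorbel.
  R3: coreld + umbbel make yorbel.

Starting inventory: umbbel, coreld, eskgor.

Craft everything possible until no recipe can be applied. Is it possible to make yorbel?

Yes

Using R3, coreld and umbbel make yorbel.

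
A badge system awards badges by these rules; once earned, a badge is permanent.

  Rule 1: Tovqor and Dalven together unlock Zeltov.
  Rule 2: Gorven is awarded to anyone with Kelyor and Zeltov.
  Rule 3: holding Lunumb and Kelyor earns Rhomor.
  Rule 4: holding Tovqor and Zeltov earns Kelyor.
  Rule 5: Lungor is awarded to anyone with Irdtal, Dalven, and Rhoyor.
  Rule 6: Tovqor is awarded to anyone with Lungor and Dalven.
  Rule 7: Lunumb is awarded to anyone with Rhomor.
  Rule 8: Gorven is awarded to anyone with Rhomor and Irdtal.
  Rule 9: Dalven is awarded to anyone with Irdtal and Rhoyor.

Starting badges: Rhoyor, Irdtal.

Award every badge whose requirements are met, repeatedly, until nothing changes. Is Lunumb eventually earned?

No

Lunumb would need Rhomor (Rule 7), but Rhomor is never earned.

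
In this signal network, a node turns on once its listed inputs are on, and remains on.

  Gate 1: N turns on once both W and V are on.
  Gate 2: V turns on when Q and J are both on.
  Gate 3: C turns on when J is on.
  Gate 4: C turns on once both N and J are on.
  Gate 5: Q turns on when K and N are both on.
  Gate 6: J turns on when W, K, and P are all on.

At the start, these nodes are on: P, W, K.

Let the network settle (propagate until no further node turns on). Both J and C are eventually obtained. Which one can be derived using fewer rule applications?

J

J: Gate 6: W, K, and P on → J on. [1 rule application]
C: W, K, and P are on, so J turns on (Gate 6). Gate 3: J on → C on. [2 rule applications]
J needs fewer.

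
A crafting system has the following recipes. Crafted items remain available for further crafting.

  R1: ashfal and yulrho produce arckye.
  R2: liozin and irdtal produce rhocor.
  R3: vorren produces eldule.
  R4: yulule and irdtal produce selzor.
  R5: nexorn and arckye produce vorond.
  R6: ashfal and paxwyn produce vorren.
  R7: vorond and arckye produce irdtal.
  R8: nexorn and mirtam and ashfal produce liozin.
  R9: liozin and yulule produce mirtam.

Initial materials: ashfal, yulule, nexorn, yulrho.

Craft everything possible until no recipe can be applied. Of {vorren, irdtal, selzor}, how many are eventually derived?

ashfal and yulrho → arckye (R1).
Using R5, nexorn and arckye make vorond.
Using R7, vorond and arckye make irdtal.
yulule and irdtal → selzor (R4).
vorren would need ashfal and paxwyn (R6), but paxwyn is never obtained.
irdtal: reached.
selzor: reached.
Reached: irdtal and selzor — 2 of the 3.

2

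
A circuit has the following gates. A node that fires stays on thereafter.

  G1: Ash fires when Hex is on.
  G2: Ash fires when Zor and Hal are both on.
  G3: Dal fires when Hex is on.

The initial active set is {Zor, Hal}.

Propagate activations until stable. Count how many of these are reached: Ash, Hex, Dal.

1

Zor and Hal are on, so Ash fires (G2).
Ash: reached.
No rule produces Hex, and it is not given.
Dal would need Hex (G3), but Hex never turns on.
Reached: Ash — 1 of the 3.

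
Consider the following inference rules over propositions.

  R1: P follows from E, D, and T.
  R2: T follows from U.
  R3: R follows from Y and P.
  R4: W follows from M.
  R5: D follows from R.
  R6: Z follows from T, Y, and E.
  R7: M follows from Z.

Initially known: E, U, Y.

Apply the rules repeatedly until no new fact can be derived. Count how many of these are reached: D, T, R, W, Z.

3

From U, R2 gives T.
T, Y, and E hold, so Z follows (R6).
Z holds, so M follows (R7).
From M, R4 gives W.
D would need R (R5), but R is never established.
T: reached.
R would need Y and P (R3), but P is never established.
W: reached.
Z: reached.
Reached: T, W, and Z — 3 of the 5.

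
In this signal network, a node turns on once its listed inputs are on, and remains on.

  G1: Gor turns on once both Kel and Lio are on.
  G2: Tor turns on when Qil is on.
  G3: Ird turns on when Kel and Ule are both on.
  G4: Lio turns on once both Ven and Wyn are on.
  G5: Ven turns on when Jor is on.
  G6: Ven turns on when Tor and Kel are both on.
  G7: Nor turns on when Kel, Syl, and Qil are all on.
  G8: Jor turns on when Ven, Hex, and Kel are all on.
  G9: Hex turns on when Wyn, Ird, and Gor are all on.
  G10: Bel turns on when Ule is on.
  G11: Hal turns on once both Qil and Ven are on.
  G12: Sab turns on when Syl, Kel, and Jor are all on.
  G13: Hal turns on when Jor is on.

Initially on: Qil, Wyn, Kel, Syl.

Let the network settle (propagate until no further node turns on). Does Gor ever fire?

Yes

Qil is on, so Tor turns on (G2).
Tor and Kel are on, so Ven turns on (G6).
Ven and Wyn are on, so Lio turns on (G4).
Kel and Lio are on, so Gor turns on (G1).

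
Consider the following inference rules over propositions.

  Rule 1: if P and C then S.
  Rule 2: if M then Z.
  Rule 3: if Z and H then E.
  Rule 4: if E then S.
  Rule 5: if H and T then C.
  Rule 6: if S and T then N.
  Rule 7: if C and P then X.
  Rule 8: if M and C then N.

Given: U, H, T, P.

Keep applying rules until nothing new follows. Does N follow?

From H and T, Rule 5 gives C.
From P and C, Rule 1 gives S.
From S and T, Rule 6 gives N.

Yes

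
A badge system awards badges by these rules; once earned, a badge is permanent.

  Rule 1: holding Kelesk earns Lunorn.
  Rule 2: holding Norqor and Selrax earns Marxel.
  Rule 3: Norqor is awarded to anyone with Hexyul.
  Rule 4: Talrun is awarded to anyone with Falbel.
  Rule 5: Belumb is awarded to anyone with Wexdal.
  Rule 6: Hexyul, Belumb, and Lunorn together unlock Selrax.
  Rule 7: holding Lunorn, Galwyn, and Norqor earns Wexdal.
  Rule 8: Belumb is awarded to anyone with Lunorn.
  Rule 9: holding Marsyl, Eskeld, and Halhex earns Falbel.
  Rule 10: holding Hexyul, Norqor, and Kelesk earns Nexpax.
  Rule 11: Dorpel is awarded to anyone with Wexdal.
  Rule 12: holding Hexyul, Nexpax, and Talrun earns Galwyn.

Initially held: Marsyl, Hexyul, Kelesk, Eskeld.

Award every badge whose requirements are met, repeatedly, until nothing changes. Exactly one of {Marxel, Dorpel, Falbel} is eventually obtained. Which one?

Marxel

With Kelesk, Lunorn is earned (Rule 1).
With Hexyul, Norqor is earned (Rule 3).
With Lunorn, Belumb is earned (Rule 8).
With Hexyul, Belumb, and Lunorn, Selrax is earned (Rule 6).
With Norqor and Selrax, Marxel is earned (Rule 2).
Dorpel would need Wexdal (Rule 11), but Wexdal is never earned. Falbel would need Marsyl, Eskeld, and Halhex (Rule 9), but Halhex is never earned.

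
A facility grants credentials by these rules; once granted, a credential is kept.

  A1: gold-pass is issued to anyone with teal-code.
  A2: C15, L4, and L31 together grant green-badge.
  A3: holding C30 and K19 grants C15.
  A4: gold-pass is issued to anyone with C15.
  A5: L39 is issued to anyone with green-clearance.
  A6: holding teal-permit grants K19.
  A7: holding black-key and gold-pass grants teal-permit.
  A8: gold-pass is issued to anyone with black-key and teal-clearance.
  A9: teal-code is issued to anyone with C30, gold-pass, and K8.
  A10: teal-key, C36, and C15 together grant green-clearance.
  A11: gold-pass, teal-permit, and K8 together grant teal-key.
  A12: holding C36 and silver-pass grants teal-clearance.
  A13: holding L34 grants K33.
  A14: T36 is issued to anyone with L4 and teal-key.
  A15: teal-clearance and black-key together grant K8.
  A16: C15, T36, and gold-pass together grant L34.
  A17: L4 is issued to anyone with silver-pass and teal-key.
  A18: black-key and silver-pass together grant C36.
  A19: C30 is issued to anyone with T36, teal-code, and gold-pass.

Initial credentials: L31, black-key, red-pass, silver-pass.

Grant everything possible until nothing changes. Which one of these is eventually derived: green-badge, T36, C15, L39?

Holding black-key and silver-pass grants C36 (A18).
Holding C36 and silver-pass grants teal-clearance (A12).
Holding teal-clearance and black-key grants K8 (A15).
Holding black-key and teal-clearance grants gold-pass (A8).
Holding black-key and gold-pass grants teal-permit (A7).
Holding gold-pass, teal-permit, and K8 grants teal-key (A11).
Holding silver-pass and teal-key grants L4 (A17).
Holding L4 and teal-key grants T36 (A14).
C15 would need C30 and K19 (A3), but C30 is never granted. green-badge would need C15, L4, and L31 (A2), but C15 is never granted. L39 would need green-clearance (A5), but green-clearance is never granted.

T36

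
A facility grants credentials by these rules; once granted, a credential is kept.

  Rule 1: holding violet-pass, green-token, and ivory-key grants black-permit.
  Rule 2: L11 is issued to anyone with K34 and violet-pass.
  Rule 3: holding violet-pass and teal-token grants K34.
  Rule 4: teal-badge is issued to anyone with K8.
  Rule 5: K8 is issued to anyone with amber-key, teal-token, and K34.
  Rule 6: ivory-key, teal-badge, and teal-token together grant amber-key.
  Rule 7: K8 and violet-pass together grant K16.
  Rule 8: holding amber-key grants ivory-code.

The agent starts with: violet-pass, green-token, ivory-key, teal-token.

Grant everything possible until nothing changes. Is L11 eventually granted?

Yes

Holding violet-pass and teal-token grants K34 (Rule 3).
Holding K34 and violet-pass grants L11 (Rule 2).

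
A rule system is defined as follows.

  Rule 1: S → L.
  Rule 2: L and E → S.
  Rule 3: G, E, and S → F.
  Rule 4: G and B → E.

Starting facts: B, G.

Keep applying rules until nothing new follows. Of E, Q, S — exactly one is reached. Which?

G and B hold, so E follows (Rule 4).
No rule produces Q, and it is not given. S would need L and E (Rule 2), but L is never established.

E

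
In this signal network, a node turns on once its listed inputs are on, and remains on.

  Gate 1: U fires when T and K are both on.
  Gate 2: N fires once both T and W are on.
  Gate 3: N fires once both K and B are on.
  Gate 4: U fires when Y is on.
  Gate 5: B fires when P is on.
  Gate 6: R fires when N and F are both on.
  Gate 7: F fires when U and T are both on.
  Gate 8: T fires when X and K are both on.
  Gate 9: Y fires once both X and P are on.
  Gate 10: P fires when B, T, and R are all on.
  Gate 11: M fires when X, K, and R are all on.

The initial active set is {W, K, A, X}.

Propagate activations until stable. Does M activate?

Gate 8: X and K on → T on.
T and K are on, so U fires (Gate 1).
Gate 2: T and W on → N on.
Gate 7: U and T on → F on.
Gate 6: N and F on → R on.
X, K, and R are on, so M fires (Gate 11).

Yes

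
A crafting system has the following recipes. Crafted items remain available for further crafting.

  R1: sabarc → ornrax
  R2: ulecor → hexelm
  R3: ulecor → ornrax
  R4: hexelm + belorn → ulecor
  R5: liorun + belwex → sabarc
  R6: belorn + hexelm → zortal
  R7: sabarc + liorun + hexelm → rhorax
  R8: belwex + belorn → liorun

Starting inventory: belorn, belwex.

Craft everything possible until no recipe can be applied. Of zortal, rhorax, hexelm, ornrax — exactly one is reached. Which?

ornrax

Using R8, belwex and belorn make liorun.
Using R5, liorun and belwex make sabarc.
Using R1, sabarc makes ornrax.
rhorax would need sabarc, liorun, and hexelm (R7), but hexelm is never obtained. zortal would need belorn and hexelm (R6), but hexelm is never obtained. hexelm would need ulecor (R2), but ulecor is never obtained.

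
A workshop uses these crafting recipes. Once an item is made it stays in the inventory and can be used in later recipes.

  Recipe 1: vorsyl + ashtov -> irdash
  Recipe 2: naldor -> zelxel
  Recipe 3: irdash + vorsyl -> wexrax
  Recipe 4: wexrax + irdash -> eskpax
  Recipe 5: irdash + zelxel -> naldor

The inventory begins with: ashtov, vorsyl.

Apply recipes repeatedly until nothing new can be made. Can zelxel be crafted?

No

zelxel would need naldor (Recipe 2), but naldor is never obtained.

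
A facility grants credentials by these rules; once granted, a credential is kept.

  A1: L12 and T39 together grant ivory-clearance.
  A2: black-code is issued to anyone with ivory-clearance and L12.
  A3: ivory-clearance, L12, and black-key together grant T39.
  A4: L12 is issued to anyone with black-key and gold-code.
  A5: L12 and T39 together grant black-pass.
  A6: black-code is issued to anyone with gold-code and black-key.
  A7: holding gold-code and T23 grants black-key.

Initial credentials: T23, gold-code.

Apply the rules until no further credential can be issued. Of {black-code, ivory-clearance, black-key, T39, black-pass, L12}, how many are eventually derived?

Holding gold-code and T23 grants black-key (A7).
Holding black-key and gold-code grants L12 (A4).
Holding gold-code and black-key grants black-code (A6).
black-code: reached.
ivory-clearance would need L12 and T39 (A1), but T39 is never granted.
black-key: reached.
T39 would need ivory-clearance, L12, and black-key (A3), but ivory-clearance is never granted.
black-pass would need L12 and T39 (A5), but T39 is never granted.
L12: reached.
Reached: black-code, black-key, and L12 — 3 of the 6.

3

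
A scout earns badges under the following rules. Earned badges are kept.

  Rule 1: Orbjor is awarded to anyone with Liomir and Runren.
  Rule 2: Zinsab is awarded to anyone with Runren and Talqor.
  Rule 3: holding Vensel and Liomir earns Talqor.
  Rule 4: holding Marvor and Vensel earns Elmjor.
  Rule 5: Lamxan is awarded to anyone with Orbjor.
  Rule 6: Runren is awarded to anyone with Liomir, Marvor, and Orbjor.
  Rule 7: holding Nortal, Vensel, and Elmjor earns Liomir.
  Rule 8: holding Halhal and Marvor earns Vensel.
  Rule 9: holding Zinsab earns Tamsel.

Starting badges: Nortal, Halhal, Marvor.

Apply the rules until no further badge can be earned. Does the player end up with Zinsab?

No

Zinsab would need Runren and Talqor (Rule 2), but Runren is never earned.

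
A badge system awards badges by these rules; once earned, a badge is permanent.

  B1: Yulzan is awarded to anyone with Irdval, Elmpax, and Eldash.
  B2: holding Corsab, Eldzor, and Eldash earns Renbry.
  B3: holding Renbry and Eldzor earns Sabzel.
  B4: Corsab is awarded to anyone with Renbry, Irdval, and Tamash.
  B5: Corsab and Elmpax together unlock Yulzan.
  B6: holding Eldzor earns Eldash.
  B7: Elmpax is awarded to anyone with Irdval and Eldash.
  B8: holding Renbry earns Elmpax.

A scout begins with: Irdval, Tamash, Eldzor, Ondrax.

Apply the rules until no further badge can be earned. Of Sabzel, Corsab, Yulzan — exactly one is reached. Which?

Yulzan

With Eldzor, Eldash is earned (B6).
With Irdval and Eldash, Elmpax is earned (B7).
With Irdval, Elmpax, and Eldash, Yulzan is earned (B1).
Sabzel would need Renbry and Eldzor (B3), but Renbry is never earned. Corsab would need Renbry, Irdval, and Tamash (B4), but Renbry is never earned.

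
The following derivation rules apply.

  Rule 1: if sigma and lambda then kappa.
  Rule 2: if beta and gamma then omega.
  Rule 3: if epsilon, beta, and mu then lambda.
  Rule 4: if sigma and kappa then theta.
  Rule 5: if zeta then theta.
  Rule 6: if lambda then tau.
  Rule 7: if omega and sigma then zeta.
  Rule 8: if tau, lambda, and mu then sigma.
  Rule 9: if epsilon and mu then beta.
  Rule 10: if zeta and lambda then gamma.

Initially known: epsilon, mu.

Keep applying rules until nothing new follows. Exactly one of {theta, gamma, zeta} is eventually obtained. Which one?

From epsilon and mu, Rule 9 gives beta.
epsilon, beta, and mu hold, so lambda follows (Rule 3).
From lambda, Rule 6 gives tau.
From tau, lambda, and mu, Rule 8 gives sigma.
sigma and lambda hold, so kappa follows (Rule 1).
sigma and kappa hold, so theta follows (Rule 4).
gamma would need zeta and lambda (Rule 10), but zeta is never established. zeta would need omega and sigma (Rule 7), but omega is never established.

theta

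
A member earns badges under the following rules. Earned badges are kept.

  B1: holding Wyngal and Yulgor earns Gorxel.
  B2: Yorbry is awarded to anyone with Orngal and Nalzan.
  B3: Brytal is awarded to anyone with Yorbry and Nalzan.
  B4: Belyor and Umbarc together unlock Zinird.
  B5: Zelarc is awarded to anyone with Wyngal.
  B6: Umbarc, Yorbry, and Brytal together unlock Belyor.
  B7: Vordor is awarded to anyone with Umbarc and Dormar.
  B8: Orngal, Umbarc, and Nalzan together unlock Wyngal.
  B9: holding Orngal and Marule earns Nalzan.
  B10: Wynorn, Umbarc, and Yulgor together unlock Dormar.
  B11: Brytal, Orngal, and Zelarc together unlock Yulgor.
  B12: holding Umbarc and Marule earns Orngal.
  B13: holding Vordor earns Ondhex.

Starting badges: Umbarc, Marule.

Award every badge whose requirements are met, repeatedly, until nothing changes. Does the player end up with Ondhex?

Ondhex would need Vordor (B13), but Vordor is never earned.

No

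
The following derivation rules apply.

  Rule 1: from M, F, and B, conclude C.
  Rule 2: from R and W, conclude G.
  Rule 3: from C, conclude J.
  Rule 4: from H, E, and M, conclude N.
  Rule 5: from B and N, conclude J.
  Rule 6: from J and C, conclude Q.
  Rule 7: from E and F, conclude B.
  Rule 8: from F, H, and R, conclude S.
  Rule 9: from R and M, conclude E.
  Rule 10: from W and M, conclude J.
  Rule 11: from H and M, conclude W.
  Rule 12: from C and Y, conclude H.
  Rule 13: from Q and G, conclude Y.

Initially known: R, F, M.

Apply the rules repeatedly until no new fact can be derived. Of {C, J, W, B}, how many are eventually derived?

3

R and M hold, so E follows (Rule 9).
E and F hold, so B follows (Rule 7).
M, F, and B hold, so C follows (Rule 1).
From C, Rule 3 gives J.
C: reached.
J: reached.
W would need H and M (Rule 11), but H is never established.
B: reached.
Reached: C, J, and B — 3 of the 4.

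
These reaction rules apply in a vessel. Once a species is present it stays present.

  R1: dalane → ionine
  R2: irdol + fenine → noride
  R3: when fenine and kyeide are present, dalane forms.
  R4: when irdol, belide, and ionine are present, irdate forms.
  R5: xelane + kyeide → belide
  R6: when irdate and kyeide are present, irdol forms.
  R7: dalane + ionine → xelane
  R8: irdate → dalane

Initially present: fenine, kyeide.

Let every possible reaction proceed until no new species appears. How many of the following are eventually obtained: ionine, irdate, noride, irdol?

1

fenine and kyeide present → dalane forms (R3).
dalane present → ionine forms (R1).
ionine: reached.
irdate would need irdol, belide, and ionine (R4), but irdol never forms.
noride would need irdol and fenine (R2), but irdol never forms.
irdol would need irdate and kyeide (R6), but irdate never forms.
Reached: ionine — 1 of the 4.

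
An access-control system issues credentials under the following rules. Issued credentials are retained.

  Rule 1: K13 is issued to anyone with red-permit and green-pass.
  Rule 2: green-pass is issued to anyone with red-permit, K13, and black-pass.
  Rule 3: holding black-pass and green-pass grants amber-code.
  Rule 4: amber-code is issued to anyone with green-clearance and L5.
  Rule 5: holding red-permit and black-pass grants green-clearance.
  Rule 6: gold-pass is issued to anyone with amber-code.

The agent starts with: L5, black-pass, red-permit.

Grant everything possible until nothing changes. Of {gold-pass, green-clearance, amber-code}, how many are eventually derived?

3

Holding red-permit and black-pass grants green-clearance (Rule 5).
Holding green-clearance and L5 grants amber-code (Rule 4).
Holding amber-code grants gold-pass (Rule 6).
gold-pass: reached.
green-clearance: reached.
amber-code: reached.
All 3 are reached.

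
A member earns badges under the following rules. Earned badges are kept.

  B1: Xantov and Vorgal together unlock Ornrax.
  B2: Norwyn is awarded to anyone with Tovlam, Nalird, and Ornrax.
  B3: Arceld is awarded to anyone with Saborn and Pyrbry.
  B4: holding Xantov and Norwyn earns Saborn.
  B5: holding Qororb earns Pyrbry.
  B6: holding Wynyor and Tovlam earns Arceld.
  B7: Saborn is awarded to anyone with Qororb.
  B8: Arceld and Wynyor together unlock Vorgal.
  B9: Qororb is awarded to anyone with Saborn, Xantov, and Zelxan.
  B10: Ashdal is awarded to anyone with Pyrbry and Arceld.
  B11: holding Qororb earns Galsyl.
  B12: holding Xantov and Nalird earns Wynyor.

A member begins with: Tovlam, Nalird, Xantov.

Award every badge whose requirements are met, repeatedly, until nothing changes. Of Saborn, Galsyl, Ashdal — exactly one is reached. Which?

Saborn

With Xantov and Nalird, Wynyor is earned (B12).
With Wynyor and Tovlam, Arceld is earned (B6).
With Arceld and Wynyor, Vorgal is earned (B8).
With Xantov and Vorgal, Ornrax is earned (B1).
With Tovlam, Nalird, and Ornrax, Norwyn is earned (B2).
With Xantov and Norwyn, Saborn is earned (B4).
Galsyl would need Qororb (B11), but Qororb is never earned. Ashdal would need Pyrbry and Arceld (B10), but Pyrbry is never earned.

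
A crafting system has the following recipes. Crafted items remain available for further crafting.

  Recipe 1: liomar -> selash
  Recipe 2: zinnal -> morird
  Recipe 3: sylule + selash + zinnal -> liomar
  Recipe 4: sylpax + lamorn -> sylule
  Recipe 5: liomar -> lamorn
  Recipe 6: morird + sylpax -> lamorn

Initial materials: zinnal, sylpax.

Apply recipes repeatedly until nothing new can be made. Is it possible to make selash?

No

selash would need liomar (Recipe 1), but liomar is never obtained.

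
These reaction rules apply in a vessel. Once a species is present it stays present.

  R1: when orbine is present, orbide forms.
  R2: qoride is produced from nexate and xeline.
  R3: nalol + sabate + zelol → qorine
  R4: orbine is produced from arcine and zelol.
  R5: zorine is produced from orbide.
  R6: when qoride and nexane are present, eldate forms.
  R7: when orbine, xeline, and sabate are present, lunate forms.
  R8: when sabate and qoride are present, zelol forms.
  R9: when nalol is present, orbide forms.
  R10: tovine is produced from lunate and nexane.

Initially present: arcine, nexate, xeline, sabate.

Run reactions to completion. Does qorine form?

qorine would need nalol, sabate, and zelol (R3), but nalol never forms.

No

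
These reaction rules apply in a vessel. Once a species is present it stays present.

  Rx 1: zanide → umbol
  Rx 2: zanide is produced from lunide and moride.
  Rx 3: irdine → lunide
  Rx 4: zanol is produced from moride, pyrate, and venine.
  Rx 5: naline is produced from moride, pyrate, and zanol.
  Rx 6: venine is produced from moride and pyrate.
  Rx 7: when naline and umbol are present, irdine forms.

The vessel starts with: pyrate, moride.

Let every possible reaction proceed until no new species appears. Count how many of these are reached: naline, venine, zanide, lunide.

moride and pyrate present → venine forms (Rx 6).
moride, pyrate, and venine present → zanol forms (Rx 4).
moride, pyrate, and zanol present → naline forms (Rx 5).
naline: reached.
venine: reached.
zanide would need lunide and moride (Rx 2), but lunide never forms.
lunide would need irdine (Rx 3), but irdine never forms.
Reached: naline and venine — 2 of the 4.

2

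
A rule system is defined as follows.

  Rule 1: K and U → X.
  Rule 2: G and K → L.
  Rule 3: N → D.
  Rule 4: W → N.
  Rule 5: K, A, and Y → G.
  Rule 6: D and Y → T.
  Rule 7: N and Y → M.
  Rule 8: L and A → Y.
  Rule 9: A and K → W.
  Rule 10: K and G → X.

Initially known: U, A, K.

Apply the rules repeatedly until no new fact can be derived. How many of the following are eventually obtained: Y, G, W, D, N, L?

3

From A and K, Rule 9 gives W.
From W, Rule 4 gives N.
N holds, so D follows (Rule 3).
Y would need L and A (Rule 8), but L is never established.
G would need K, A, and Y (Rule 5), but Y is never established.
W: reached.
D: reached.
N: reached.
L would need G and K (Rule 2), but G is never established.
Reached: W, D, and N — 3 of the 6.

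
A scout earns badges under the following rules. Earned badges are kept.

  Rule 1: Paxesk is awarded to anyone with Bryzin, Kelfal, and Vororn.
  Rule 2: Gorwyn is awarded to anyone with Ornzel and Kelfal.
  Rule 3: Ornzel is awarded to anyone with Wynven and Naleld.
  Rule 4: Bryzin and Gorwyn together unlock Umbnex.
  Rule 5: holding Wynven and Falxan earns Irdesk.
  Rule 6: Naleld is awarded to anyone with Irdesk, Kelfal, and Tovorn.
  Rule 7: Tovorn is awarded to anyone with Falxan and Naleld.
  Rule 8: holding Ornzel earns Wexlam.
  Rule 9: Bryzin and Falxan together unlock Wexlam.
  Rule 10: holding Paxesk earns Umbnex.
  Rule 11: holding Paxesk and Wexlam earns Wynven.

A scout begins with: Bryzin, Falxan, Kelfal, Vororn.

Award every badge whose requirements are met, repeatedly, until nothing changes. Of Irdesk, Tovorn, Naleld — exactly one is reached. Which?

Irdesk

With Bryzin and Falxan, Wexlam is earned (Rule 9).
With Bryzin, Kelfal, and Vororn, Paxesk is earned (Rule 1).
With Paxesk and Wexlam, Wynven is earned (Rule 11).
With Wynven and Falxan, Irdesk is earned (Rule 5).
Naleld would need Irdesk, Kelfal, and Tovorn (Rule 6), but Tovorn is never earned. Tovorn would need Falxan and Naleld (Rule 7), but Naleld is never earned.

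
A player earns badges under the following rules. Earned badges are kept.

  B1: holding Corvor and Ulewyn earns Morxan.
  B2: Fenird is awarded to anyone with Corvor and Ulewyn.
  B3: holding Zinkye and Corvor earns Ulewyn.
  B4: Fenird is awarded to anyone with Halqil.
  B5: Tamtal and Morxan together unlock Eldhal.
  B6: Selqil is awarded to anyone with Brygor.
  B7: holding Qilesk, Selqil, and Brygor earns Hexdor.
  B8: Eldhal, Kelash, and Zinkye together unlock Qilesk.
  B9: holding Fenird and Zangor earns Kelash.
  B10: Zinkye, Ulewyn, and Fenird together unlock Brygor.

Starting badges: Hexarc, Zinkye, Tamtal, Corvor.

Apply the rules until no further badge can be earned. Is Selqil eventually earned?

Yes

With Zinkye and Corvor, Ulewyn is earned (B3).
With Corvor and Ulewyn, Fenird is earned (B2).
With Zinkye, Ulewyn, and Fenird, Brygor is earned (B10).
With Brygor, Selqil is earned (B6).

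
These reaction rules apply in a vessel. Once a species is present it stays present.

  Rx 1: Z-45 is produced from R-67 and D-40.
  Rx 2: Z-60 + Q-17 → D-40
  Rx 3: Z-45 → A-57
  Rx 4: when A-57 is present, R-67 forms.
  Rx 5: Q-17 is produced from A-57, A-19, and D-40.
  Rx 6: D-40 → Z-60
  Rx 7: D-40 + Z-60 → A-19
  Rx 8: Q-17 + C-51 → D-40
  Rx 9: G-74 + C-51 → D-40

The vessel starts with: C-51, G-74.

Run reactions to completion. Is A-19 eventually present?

Yes

G-74 and C-51 present → D-40 forms (Rx 9).
D-40 present → Z-60 forms (Rx 6).
D-40 and Z-60 present → A-19 forms (Rx 7).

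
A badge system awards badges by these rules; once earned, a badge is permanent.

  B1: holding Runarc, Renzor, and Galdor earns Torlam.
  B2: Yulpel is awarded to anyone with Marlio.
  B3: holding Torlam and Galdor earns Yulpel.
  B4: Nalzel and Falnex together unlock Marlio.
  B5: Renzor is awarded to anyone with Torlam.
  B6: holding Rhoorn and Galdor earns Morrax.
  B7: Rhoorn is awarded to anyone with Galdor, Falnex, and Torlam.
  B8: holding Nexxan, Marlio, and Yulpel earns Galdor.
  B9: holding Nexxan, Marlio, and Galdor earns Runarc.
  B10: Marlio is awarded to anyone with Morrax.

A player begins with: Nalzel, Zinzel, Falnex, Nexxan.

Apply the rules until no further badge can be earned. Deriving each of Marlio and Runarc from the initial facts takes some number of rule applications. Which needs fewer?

Marlio: With Nalzel and Falnex, Marlio is earned (B4). [1 rule application]
Runarc: With Nalzel and Falnex, Marlio is earned (B4). With Marlio, Yulpel is earned (B2). With Nexxan, Marlio, and Yulpel, Galdor is earned (B8). With Nexxan, Marlio, and Galdor, Runarc is earned (B9). [4 rule applications]
Marlio needs fewer.

Marlio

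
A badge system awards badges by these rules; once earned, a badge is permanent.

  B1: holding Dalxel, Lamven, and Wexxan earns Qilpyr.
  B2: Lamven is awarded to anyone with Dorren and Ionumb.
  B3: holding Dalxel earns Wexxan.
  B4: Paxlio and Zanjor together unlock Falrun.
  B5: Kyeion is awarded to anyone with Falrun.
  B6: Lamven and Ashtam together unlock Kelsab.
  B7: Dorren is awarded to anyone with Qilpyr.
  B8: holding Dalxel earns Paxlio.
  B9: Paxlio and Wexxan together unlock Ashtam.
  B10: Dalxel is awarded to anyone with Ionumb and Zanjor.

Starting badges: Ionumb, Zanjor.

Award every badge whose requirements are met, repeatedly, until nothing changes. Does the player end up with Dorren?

No

Dorren would need Qilpyr (B7), but Qilpyr is never earned.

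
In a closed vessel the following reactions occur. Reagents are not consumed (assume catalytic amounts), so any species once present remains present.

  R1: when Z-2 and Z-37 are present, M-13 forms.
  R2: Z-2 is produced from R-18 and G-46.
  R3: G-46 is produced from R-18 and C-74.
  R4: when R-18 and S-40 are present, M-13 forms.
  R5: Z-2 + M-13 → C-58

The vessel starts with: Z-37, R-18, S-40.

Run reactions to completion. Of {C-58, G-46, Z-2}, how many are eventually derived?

0

C-58 would need Z-2 and M-13 (R5), but Z-2 never forms.
G-46 would need R-18 and C-74 (R3), but C-74 never forms.
Z-2 would need R-18 and G-46 (R2), but G-46 never forms.
None of the 3 are reached.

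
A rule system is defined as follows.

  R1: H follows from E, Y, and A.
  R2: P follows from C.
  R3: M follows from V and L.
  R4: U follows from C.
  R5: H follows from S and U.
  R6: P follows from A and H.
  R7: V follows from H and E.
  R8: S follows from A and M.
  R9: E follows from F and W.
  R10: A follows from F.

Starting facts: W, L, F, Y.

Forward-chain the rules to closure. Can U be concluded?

U would need C (R4), but C is never established.

No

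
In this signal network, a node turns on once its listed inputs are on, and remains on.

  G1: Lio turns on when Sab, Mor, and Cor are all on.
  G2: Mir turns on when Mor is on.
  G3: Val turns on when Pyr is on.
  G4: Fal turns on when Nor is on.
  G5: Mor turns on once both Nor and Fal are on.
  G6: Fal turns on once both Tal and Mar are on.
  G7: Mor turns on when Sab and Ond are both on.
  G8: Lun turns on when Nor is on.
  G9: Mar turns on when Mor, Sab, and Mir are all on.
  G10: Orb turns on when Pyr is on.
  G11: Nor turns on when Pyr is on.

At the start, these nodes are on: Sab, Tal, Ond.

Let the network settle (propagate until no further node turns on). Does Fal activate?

Yes

Sab and Ond are on, so Mor turns on (G7).
Mor is on, so Mir turns on (G2).
Mor, Sab, and Mir are on, so Mar turns on (G9).
Tal and Mar are on, so Fal turns on (G6).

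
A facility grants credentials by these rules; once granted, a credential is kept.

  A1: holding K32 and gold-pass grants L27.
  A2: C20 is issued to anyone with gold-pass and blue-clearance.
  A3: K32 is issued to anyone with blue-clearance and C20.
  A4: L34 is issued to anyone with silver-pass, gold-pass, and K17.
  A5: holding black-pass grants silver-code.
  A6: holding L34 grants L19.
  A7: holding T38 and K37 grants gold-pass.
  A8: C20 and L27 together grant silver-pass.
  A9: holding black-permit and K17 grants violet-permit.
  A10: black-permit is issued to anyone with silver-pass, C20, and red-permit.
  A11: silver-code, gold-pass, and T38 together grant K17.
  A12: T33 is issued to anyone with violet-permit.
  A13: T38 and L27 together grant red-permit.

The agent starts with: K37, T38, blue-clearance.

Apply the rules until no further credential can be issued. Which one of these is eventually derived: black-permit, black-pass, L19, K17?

black-permit

Holding T38 and K37 grants gold-pass (A7).
Holding gold-pass and blue-clearance grants C20 (A2).
Holding blue-clearance and C20 grants K32 (A3).
Holding K32 and gold-pass grants L27 (A1).
Holding T38 and L27 grants red-permit (A13).
Holding C20 and L27 grants silver-pass (A8).
Holding silver-pass, C20, and red-permit grants black-permit (A10).
No rule produces black-pass, and it is not given. K17 would need silver-code, gold-pass, and T38 (A11), but silver-code is never granted. L19 would need L34 (A6), but L34 is never granted.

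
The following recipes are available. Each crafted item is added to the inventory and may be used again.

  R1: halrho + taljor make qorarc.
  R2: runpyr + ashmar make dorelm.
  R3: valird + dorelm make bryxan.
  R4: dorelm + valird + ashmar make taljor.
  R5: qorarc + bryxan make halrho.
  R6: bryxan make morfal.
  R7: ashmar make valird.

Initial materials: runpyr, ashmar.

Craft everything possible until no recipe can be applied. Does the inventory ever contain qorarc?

No

qorarc would need halrho and taljor (R1), but halrho is never obtained.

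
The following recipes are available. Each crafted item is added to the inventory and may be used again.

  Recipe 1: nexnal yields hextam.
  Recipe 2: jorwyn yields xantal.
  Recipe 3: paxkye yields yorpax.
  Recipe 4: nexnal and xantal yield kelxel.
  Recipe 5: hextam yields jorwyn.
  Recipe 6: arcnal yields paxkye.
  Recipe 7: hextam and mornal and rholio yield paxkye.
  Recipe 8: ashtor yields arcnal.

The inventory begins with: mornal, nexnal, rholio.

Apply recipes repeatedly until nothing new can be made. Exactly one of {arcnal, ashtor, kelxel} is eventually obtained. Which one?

nexnal → hextam (Recipe 1).
hextam → jorwyn (Recipe 5).
jorwyn → xantal (Recipe 2).
nexnal and xantal → kelxel (Recipe 4).
No rule produces ashtor, and it is not given. arcnal would need ashtor (Recipe 8), but ashtor is never obtained.

kelxel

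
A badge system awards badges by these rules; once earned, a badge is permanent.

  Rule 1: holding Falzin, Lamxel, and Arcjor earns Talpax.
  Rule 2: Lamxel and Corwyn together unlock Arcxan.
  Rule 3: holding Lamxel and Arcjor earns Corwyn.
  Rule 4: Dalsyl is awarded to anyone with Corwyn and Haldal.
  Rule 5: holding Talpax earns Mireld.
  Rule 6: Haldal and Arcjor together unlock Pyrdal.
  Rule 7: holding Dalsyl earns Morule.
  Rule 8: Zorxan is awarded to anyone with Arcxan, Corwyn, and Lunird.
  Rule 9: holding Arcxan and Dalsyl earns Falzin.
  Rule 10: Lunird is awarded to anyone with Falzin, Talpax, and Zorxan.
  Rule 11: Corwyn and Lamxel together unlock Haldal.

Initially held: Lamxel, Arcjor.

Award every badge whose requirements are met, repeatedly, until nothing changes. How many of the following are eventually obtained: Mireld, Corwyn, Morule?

3

With Lamxel and Arcjor, Corwyn is earned (Rule 3).
With Lamxel and Corwyn, Arcxan is earned (Rule 2).
With Corwyn and Lamxel, Haldal is earned (Rule 11).
With Corwyn and Haldal, Dalsyl is earned (Rule 4).
With Arcxan and Dalsyl, Falzin is earned (Rule 9).
With Dalsyl, Morule is earned (Rule 7).
With Falzin, Lamxel, and Arcjor, Talpax is earned (Rule 1).
With Talpax, Mireld is earned (Rule 5).
Mireld: reached.
Corwyn: reached.
Morule: reached.
All 3 are reached.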